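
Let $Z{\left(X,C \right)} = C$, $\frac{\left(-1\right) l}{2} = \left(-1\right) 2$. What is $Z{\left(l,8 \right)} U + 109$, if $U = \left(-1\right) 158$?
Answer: $-1155$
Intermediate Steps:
$l = 4$ ($l = - 2 \left(\left(-1\right) 2\right) = \left(-2\right) \left(-2\right) = 4$)
$U = -158$
$Z{\left(l,8 \right)} U + 109 = 8 \left(-158\right) + 109 = -1264 + 109 = -1155$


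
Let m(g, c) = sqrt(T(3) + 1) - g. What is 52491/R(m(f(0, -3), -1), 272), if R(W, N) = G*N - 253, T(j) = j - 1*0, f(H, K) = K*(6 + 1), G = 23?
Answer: 17497/2001 ≈ 8.7441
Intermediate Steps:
f(H, K) = 7*K (f(H, K) = K*7 = 7*K)
T(j) = j (T(j) = j + 0 = j)
m(g, c) = 2 - g (m(g, c) = sqrt(3 + 1) - g = sqrt(4) - g = 2 - g)
R(W, N) = -253 + 23*N (R(W, N) = 23*N - 253 = -253 + 23*N)
52491/R(m(f(0, -3), -1), 272) = 52491/(-253 + 23*272) = 52491/(-253 + 6256) = 52491/6003 = 52491*(1/6003) = 17497/2001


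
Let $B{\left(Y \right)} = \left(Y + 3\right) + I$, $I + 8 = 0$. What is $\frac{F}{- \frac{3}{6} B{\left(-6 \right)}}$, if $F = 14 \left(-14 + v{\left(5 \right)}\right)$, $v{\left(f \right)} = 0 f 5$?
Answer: $- \frac{392}{11} \approx -35.636$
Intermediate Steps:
$v{\left(f \right)} = 0$ ($v{\left(f \right)} = 0 \cdot 5 = 0$)
$I = -8$ ($I = -8 + 0 = -8$)
$F = -196$ ($F = 14 \left(-14 + 0\right) = 14 \left(-14\right) = -196$)
$B{\left(Y \right)} = -5 + Y$ ($B{\left(Y \right)} = \left(Y + 3\right) - 8 = \left(3 + Y\right) - 8 = -5 + Y$)
$\frac{F}{- \frac{3}{6} B{\left(-6 \right)}} = - \frac{196}{- \frac{3}{6} \left(-5 - 6\right)} = - \frac{196}{\left(-3\right) \frac{1}{6} \left(-11\right)} = - \frac{196}{\left(- \frac{1}{2}\right) \left(-11\right)} = - \frac{196}{\frac{11}{2}} = \left(-196\right) \frac{2}{11} = - \frac{392}{11}$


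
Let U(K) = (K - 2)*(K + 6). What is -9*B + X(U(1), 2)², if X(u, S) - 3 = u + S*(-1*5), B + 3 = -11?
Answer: 322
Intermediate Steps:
B = -14 (B = -3 - 11 = -14)
U(K) = (-2 + K)*(6 + K)
X(u, S) = 3 + u - 5*S (X(u, S) = 3 + (u + S*(-1*5)) = 3 + (u + S*(-5)) = 3 + (u - 5*S) = 3 + u - 5*S)
-9*B + X(U(1), 2)² = -9*(-14) + (3 + (-12 + 1² + 4*1) - 5*2)² = 126 + (3 + (-12 + 1 + 4) - 10)² = 126 + (3 - 7 - 10)² = 126 + (-14)² = 126 + 196 = 322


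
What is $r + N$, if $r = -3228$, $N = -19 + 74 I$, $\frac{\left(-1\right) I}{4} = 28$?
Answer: $-11535$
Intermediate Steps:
$I = -112$ ($I = \left(-4\right) 28 = -112$)
$N = -8307$ ($N = -19 + 74 \left(-112\right) = -19 - 8288 = -8307$)
$r + N = -3228 - 8307 = -11535$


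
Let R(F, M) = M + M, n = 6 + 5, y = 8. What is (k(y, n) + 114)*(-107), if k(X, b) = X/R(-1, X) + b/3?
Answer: -75863/6 ≈ -12644.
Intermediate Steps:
n = 11
R(F, M) = 2*M
k(X, b) = ½ + b/3 (k(X, b) = X/((2*X)) + b/3 = X*(1/(2*X)) + b*(⅓) = ½ + b/3)
(k(y, n) + 114)*(-107) = ((½ + (⅓)*11) + 114)*(-107) = ((½ + 11/3) + 114)*(-107) = (25/6 + 114)*(-107) = (709/6)*(-107) = -75863/6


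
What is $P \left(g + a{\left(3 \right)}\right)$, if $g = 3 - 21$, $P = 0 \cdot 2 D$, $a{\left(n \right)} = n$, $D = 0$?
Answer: $0$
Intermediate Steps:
$P = 0$ ($P = 0 \cdot 2 \cdot 0 = 0 \cdot 0 = 0$)
$g = -18$
$P \left(g + a{\left(3 \right)}\right) = 0 \left(-18 + 3\right) = 0 \left(-15\right) = 0$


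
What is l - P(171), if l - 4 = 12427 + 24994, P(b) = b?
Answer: 37254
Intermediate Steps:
l = 37425 (l = 4 + (12427 + 24994) = 4 + 37421 = 37425)
l - P(171) = 37425 - 1*171 = 37425 - 171 = 37254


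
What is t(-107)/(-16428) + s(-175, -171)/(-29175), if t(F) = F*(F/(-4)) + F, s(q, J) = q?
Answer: 129013/690864 ≈ 0.18674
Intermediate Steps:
t(F) = F - F²/4 (t(F) = F*(F*(-¼)) + F = F*(-F/4) + F = -F²/4 + F = F - F²/4)
t(-107)/(-16428) + s(-175, -171)/(-29175) = ((¼)*(-107)*(4 - 1*(-107)))/(-16428) - 175/(-29175) = ((¼)*(-107)*(4 + 107))*(-1/16428) - 175*(-1/29175) = ((¼)*(-107)*111)*(-1/16428) + 7/1167 = -11877/4*(-1/16428) + 7/1167 = 107/592 + 7/1167 = 129013/690864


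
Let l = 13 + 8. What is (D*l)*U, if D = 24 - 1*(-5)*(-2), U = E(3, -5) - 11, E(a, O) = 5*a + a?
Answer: 2058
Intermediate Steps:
E(a, O) = 6*a
U = 7 (U = 6*3 - 11 = 18 - 11 = 7)
l = 21
D = 14 (D = 24 - (-5)*(-2) = 24 - 1*10 = 24 - 10 = 14)
(D*l)*U = (14*21)*7 = 294*7 = 2058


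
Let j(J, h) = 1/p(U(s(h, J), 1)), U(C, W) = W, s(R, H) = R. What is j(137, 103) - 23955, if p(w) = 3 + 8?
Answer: -263504/11 ≈ -23955.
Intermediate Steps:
p(w) = 11
j(J, h) = 1/11
j(137, 103) - 23955 = 1/11 - 23955 = -263504/11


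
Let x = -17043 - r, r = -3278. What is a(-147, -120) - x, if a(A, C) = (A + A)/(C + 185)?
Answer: 894431/65 ≈ 13760.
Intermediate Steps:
a(A, C) = 2*A/(185 + C) (a(A, C) = (2*A)/(185 + C) = 2*A/(185 + C))
x = -13765 (x = -17043 - 1*(-3278) = -17043 + 3278 = -13765)
a(-147, -120) - x = 2*(-147)/(185 - 120) - 1*(-13765) = 2*(-147)/65 + 13765 = 2*(-147)*(1/65) + 13765 = -294/65 + 13765 = 894431/65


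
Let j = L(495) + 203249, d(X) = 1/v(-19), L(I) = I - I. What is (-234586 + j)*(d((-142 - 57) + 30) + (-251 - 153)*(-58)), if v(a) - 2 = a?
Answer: -12482874591/17 ≈ -7.3429e+8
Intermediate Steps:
v(a) = 2 + a
L(I) = 0
d(X) = -1/17 (d(X) = 1/(2 - 19) = 1/(-17) = -1/17)
j = 203249 (j = 0 + 203249 = 203249)
(-234586 + j)*(d((-142 - 57) + 30) + (-251 - 153)*(-58)) = (-234586 + 203249)*(-1/17 + (-251 - 153)*(-58)) = -31337*(-1/17 - 404*(-58)) = -31337*(-1/17 + 23432) = -31337*398343/17 = -12482874591/17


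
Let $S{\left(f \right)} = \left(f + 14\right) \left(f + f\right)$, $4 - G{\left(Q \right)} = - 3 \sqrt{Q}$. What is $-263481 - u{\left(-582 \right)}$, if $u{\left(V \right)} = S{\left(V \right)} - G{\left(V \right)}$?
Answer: $-924629 + 3 i \sqrt{582} \approx -9.2463 \cdot 10^{5} + 72.374 i$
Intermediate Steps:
$G{\left(Q \right)} = 4 + 3 \sqrt{Q}$ ($G{\left(Q \right)} = 4 - - 3 \sqrt{Q} = 4 + 3 \sqrt{Q}$)
$S{\left(f \right)} = 2 f \left(14 + f\right)$ ($S{\left(f \right)} = \left(14 + f\right) 2 f = 2 f \left(14 + f\right)$)
$u{\left(V \right)} = -4 - 3 \sqrt{V} + 2 V \left(14 + V\right)$ ($u{\left(V \right)} = 2 V \left(14 + V\right) - \left(4 + 3 \sqrt{V}\right) = -4 - 3 \sqrt{V} + 2 V \left(14 + V\right)$)
$-263481 - u{\left(-582 \right)} = -263481 - \left(-4 - 3 \sqrt{-582} + 2 \left(-582\right) \left(14 - 582\right)\right) = -263481 - \left(-4 - 3 i \sqrt{582} + 2 \left(-582\right) \left(-568\right)\right) = -263481 - \left(-4 - 3 i \sqrt{582} + 661152\right) = -263481 - \left(661148 - 3 i \sqrt{582}\right) = -924629 + 3 i \sqrt{582}$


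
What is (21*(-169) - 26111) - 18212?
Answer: -47872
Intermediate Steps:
(21*(-169) - 26111) - 18212 = (-3549 - 26111) - 18212 = -29660 - 18212 = -47872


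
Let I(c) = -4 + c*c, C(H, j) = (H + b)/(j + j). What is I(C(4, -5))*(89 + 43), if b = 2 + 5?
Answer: -9207/25 ≈ -368.28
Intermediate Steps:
b = 7
C(H, j) = (7 + H)/(2*j) (C(H, j) = (H + 7)/(j + j) = (7 + H)/((2*j)) = (7 + H)*(1/(2*j)) = (7 + H)/(2*j))
I(c) = -4 + c**2
I(C(4, -5))*(89 + 43) = (-4 + ((1/2)*(7 + 4)/(-5))**2)*(89 + 43) = (-4 + ((1/2)*(-1/5)*11)**2)*132 = (-4 + (-11/10)**2)*132 = (-4 + 121/100)*132 = -279/100*132 = -9207/25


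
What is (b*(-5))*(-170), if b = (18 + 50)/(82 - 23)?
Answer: 57800/59 ≈ 979.66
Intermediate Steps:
b = 68/59 ≈ 1.1525
(b*(-5))*(-170) = ((68/59)*(-5))*(-170) = -340/59*(-170) = 57800/59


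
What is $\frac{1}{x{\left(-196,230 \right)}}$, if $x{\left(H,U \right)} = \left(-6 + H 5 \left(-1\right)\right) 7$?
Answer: $\frac{1}{6818} \approx 0.00014667$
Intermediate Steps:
$x{\left(H,U \right)} = -42 - 35 H$ ($x{\left(H,U \right)} = \left(-6 + 5 H \left(-1\right)\right) 7 = \left(-6 - 5 H\right) 7 = -42 - 35 H$)
$\frac{1}{x{\left(-196,230 \right)}} = \frac{1}{-42 - -6860} = \frac{1}{-42 + 6860} = \frac{1}{6818}$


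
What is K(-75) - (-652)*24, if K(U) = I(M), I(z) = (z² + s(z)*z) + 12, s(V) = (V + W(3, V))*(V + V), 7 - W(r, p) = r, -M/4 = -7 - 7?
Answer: 395116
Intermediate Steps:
M = 56 (M = -4*(-7 - 7) = -4*(-14) = 56)
W(r, p) = 7 - r
s(V) = 2*V*(4 + V) (s(V) = (V + (7 - 1*3))*(V + V) = (V + (7 - 3))*(2*V) = (V + 4)*(2*V) = (4 + V)*(2*V) = 2*V*(4 + V))
I(z) = 12 + z² + 2*z²*(4 + z) (I(z) = (z² + (2*z*(4 + z))*z) + 12 = (z² + 2*z²*(4 + z)) + 12 = 12 + z² + 2*z²*(4 + z))
K(U) = 379468 (K(U) = 12 + 2*56³ + 9*56² = 12 + 2*175616 + 9*3136 = 12 + 351232 + 28224 = 379468)
K(-75) - (-652)*24 = 379468 - (-652)*24 = 379468 - 1*(-15648) = 379468 + 15648 = 395116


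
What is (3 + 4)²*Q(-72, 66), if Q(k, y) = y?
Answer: 3234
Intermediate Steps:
(3 + 4)²*Q(-72, 66) = (3 + 4)²*66 = 7²*66 = 49*66 = 3234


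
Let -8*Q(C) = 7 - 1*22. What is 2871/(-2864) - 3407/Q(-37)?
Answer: -78104249/42960 ≈ -1818.1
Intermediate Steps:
Q(C) = 15/8 (Q(C) = -(7 - 1*22)/8 = -(7 - 22)/8 = -1/8*(-15) = 15/8)
2871/(-2864) - 3407/Q(-37) = 2871/(-2864) - 3407/15/8 = 2871*(-1/2864) - 3407*8/15 = -2871/2864 - 27256/15 = -78104249/42960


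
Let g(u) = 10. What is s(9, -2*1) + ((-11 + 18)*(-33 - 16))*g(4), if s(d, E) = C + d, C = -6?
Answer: -3427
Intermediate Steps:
s(d, E) = -6 + d
s(9, -2*1) + ((-11 + 18)*(-33 - 16))*g(4) = (-6 + 9) + ((-11 + 18)*(-33 - 16))*10 = 3 + (7*(-49))*10 = 3 - 343*10 = 3 - 3430 = -3427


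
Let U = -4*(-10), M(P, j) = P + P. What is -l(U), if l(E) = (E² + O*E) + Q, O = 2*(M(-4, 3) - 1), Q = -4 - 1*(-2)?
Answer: -878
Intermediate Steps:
M(P, j) = 2*P
U = 40
Q = -2 (Q = -4 + 2 = -2)
O = -18 (O = 2*(2*(-4) - 1) = 2*(-8 - 1) = 2*(-9) = -18)
l(E) = -2 + E² - 18*E (l(E) = (E² - 18*E) - 2 = -2 + E² - 18*E)
-l(U) = -(-2 + 40² - 18*40) = -(-2 + 1600 - 720) = -1*878 = -878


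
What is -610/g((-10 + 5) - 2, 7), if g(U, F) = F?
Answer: -610/7 ≈ -87.143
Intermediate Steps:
-610/g((-10 + 5) - 2, 7) = -610/7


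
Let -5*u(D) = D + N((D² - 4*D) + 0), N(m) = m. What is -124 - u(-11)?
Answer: -466/5 ≈ -93.200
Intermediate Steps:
u(D) = -D²/5 + 3*D/5 (u(D) = -(D + ((D² - 4*D) + 0))/5 = -(D + (D² - 4*D))/5 = -(D² - 3*D)/5 = -D²/5 + 3*D/5)
-124 - u(-11) = -124 - (-11)*(3 - 1*(-11))/5 = -124 - (-11)*(3 + 11)/5 = -124 - (-11)*14/5 = -124 - 1*(-154/5) = -124 + 154/5 = -466/5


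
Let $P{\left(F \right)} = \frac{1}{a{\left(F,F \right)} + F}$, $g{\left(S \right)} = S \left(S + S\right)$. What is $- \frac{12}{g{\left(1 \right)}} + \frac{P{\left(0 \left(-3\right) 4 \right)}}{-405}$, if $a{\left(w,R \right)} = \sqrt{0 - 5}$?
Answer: $-6 + \frac{i \sqrt{5}}{2025} \approx -6.0 + 0.0011042 i$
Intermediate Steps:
$a{\left(w,R \right)} = i \sqrt{5}$ ($a{\left(w,R \right)} = \sqrt{-5} = i \sqrt{5}$)
$g{\left(S \right)} = 2 S^{2}$ ($g{\left(S \right)} = S 2 S = 2 S^{2}$)
$P{\left(F \right)} = \frac{1}{F + i \sqrt{5}}$ ($P{\left(F \right)} = \frac{1}{i \sqrt{5} + F} = \frac{1}{F + i \sqrt{5}}$)
$- \frac{12}{g{\left(1 \right)}} + \frac{P{\left(0 \left(-3\right) 4 \right)}}{-405} = - \frac{12}{2 \cdot 1^{2}} + \frac{1}{\left(0 \left(-3\right) 4 + i \sqrt{5}\right) \left(-405\right)} = - \frac{12}{2 \cdot 1} + \frac{1}{0 \cdot 4 + i \sqrt{5}} \left(- \frac{1}{405}\right) = - \frac{12}{2} + \frac{1}{0 + i \sqrt{5}} \left(- \frac{1}{405}\right) = \left(-12\right) \frac{1}{2} + \frac{1}{i \sqrt{5}} \left(- \frac{1}{405}\right) = -6 + - \frac{i \sqrt{5}}{5} \left(- \frac{1}{405}\right) = -6 + \frac{i \sqrt{5}}{2025}$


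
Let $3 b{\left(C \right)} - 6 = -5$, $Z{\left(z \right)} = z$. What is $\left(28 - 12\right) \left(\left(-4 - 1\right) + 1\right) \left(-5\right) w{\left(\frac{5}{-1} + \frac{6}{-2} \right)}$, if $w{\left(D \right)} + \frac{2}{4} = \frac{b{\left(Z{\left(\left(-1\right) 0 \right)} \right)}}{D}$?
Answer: $- \frac{520}{3} \approx -173.33$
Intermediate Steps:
$b{\left(C \right)} = \frac{1}{3}$ ($b{\left(C \right)} = 2 + \frac{1}{3} \left(-5\right) = 2 - \frac{5}{3} = \frac{1}{3}$)
$w{\left(D \right)} = - \frac{1}{2} + \frac{1}{3 D}$
$\left(28 - 12\right) \left(\left(-4 - 1\right) + 1\right) \left(-5\right) w{\left(\frac{5}{-1} + \frac{6}{-2} \right)} = \left(28 - 12\right) \left(\left(-4 - 1\right) + 1\right) \left(-5\right) \frac{2 - 3 \left(\frac{5}{-1} + \frac{6}{-2}\right)}{6 \left(\frac{5}{-1} + \frac{6}{-2}\right)} = 16 \left(-5 + 1\right) \left(-5\right) \frac{2 - 3 \left(5 \left(-1\right) + 6 \left(- \frac{1}{2}\right)\right)}{6 \left(5 \left(-1\right) + 6 \left(- \frac{1}{2}\right)\right)} = 16 \left(-4\right) \left(-5\right) \frac{2 - 3 \left(-5 - 3\right)}{6 \left(-5 - 3\right)} = 16 \cdot 20 \frac{2 - -24}{6 \left(-8\right)} = 16 \cdot 20 \cdot \frac{1}{6} \left(- \frac{1}{8}\right) \left(2 + 24\right) = 16 \cdot 20 \cdot \frac{1}{6} \left(- \frac{1}{8}\right) 26 = 16 \cdot 20 \left(- \frac{13}{24}\right) = 16 \left(- \frac{65}{6}\right) = - \frac{520}{3}$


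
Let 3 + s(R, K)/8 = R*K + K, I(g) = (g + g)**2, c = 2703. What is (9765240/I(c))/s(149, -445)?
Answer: -406885/650281825836 ≈ -6.2571e-7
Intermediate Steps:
I(g) = 4*g**2 (I(g) = (2*g)**2 = 4*g**2)
s(R, K) = -24 + 8*K + 8*K*R (s(R, K) = -24 + 8*(R*K + K) = -24 + 8*(K*R + K) = -24 + 8*(K + K*R) = -24 + (8*K + 8*K*R) = -24 + 8*K + 8*K*R)
(9765240/I(c))/s(149, -445) = (9765240/((4*2703**2)))/(-24 + 8*(-445) + 8*(-445)*149) = (9765240/((4*7306209)))/(-24 - 3560 - 530440) = (9765240/29224836)/(-534024) = (9765240*(1/29224836))*(-1/534024) = (813770/2435403)*(-1/534024) = -406885/650281825836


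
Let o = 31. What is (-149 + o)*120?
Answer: -14160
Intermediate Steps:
(-149 + o)*120 = (-149 + 31)*120 = -118*120 = -14160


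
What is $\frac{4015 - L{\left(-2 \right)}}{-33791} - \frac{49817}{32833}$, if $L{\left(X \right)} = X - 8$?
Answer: $- \frac{1815519072}{1109459903} \approx -1.6364$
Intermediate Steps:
$L{\left(X \right)} = -8 + X$
$\frac{4015 - L{\left(-2 \right)}}{-33791} - \frac{49817}{32833} = \frac{4015 - \left(-8 - 2\right)}{-33791} - \frac{49817}{32833} = \left(4015 - -10\right) \left(- \frac{1}{33791}\right) - \frac{49817}{32833} = \left(4015 + 10\right) \left(- \frac{1}{33791}\right) - \frac{49817}{32833} = 4025 \left(- \frac{1}{33791}\right) - \frac{49817}{32833} = - \frac{4025}{33791} - \frac{49817}{32833} = - \frac{1815519072}{1109459903}$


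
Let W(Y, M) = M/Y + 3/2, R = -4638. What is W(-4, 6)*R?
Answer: 0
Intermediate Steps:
W(Y, M) = 3/2 + M/Y (W(Y, M) = M/Y + 3*(½) = M/Y + 3/2 = 3/2 + M/Y)
W(-4, 6)*R = (3/2 + 6/(-4))*(-4638) = (3/2 + 6*(-¼))*(-4638) = (3/2 - 3/2)*(-4638) = 0*(-4638) = 0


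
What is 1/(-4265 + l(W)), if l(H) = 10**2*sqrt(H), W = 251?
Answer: -853/3136045 - 4*sqrt(251)/627209 ≈ -0.00037304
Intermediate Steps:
l(H) = 100*sqrt(H)
1/(-4265 + l(W)) = 1/(-4265 + 100*sqrt(251))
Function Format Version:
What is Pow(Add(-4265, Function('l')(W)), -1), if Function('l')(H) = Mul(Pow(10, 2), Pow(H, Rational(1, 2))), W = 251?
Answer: Add(Rational(-853, 3136045), Mul(Rational(-4, 627209), Pow(251, Rational(1, 2)))) ≈ -0.00037304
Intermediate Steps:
Function('l')(H) = Mul(100, Pow(H, Rational(1, 2)))
Pow(Add(-4265, Function('l')(W)), -1) = Pow(Add(-4265, Mul(100, Pow(251, Rational(1, 2)))), -1)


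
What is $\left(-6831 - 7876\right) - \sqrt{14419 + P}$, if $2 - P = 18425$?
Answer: $-14707 - 2 i \sqrt{1001} \approx -14707.0 - 63.277 i$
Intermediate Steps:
$P = -18423$ ($P = 2 - 18425 = -18423$)
$\left(-6831 - 7876\right) - \sqrt{14419 + P} = \left(-6831 - 7876\right) - \sqrt{14419 - 18423} = -14707 - \sqrt{-4004} = -14707 - 2 i \sqrt{1001}$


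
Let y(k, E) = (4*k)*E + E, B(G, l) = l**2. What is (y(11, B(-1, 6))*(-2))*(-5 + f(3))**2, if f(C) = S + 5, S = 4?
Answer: -51840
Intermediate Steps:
f(C) = 9 (f(C) = 4 + 5 = 9)
y(k, E) = E + 4*E*k (y(k, E) = 4*E*k + E = E + 4*E*k)
(y(11, B(-1, 6))*(-2))*(-5 + f(3))**2 = ((6**2*(1 + 4*11))*(-2))*(-5 + 9)**2 = ((36*(1 + 44))*(-2))*4**2 = ((36*45)*(-2))*16 = (1620*(-2))*16 = -3240*16 = -51840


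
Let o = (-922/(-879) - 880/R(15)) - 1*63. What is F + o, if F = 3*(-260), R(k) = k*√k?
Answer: -740075/879 - 176*√15/45 ≈ -857.10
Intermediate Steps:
R(k) = k^(3/2)
F = -780
o = -54455/879 - 176*√15/45 (o = (-922/(-879) - 880*√15/225) - 1*63 = (-922*(-1/879) - 880*√15/225) - 63 = (922/879 - 176*√15/45) - 63 = -54455/879 - 176*√15/45 ≈ -77.099)
F + o = -780 + (-54455/879 - 176*√15/45) = -740075/879 - 176*√15/45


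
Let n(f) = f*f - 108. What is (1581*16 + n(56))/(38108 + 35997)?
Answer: 28324/74105 ≈ 0.38221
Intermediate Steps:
n(f) = -108 + f**2 (n(f) = f**2 - 108 = -108 + f**2)
(1581*16 + n(56))/(38108 + 35997) = (1581*16 + (-108 + 56**2))/(38108 + 35997) = (25296 + (-108 + 3136))/74105 = (25296 + 3028)*(1/74105) = 28324*(1/74105) = 28324/74105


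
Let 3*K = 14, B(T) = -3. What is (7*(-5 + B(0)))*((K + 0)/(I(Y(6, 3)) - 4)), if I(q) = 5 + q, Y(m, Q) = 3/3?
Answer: -392/3 ≈ -130.67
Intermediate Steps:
Y(m, Q) = 1 (Y(m, Q) = 3*(⅓) = 1)
K = 14/3 (K = (⅓)*14 = 14/3 ≈ 4.6667)
(7*(-5 + B(0)))*((K + 0)/(I(Y(6, 3)) - 4)) = (7*(-5 - 3))*((14/3 + 0)/((5 + 1) - 4)) = (7*(-8))*(14/(3*(6 - 4))) = -784/(3*2) = -56*7/3 = -392/3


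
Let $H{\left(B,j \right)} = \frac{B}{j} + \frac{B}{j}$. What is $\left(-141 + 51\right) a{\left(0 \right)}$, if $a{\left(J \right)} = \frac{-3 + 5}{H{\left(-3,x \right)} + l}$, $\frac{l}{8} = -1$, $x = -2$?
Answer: $36$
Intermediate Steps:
$l = -8$ ($l = 8 \left(-1\right) = -8$)
$H{\left(B,j \right)} = \frac{2 B}{j}$
$a{\left(J \right)} = - \frac{2}{5}$ ($a{\left(J \right)} = \frac{-3 + 5}{2 \left(-3\right) \frac{1}{-2} - 8} = \frac{2}{2 \left(-3\right) \left(- \frac{1}{2}\right) - 8} = \frac{2}{3 - 8} = \frac{2}{-5} = 2 \left(- \frac{1}{5}\right) = - \frac{2}{5}$)
$\left(-141 + 51\right) a{\left(0 \right)} = \left(-141 + 51\right) \left(- \frac{2}{5}\right) = \left(-90\right) \left(- \frac{2}{5}\right) = 36$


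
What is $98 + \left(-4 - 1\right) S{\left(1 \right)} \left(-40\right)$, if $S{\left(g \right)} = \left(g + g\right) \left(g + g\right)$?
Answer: $898$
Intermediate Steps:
$S{\left(g \right)} = 4 g^{2}$ ($S{\left(g \right)} = 2 g 2 g = 4 g^{2}$)
$98 + \left(-4 - 1\right) S{\left(1 \right)} \left(-40\right) = 98 + \left(-4 - 1\right) 4 \cdot 1^{2} \left(-40\right) = 98 + - 5 \cdot 4 \cdot 1 \left(-40\right) = 98 + \left(-5\right) 4 \left(-40\right) = 98 - -800 = 98 + 800 = 898$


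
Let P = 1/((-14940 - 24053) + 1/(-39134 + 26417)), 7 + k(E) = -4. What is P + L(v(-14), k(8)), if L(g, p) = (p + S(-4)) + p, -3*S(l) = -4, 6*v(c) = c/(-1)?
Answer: -30744225035/1487621946 ≈ -20.667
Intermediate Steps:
v(c) = -c/6 (v(c) = (c/(-1))/6 = (c*(-1))/6 = (-c)/6 = -c/6)
k(E) = -11 (k(E) = -7 - 4 = -11)
S(l) = 4/3 (S(l) = -1/3*(-4) = 4/3)
L(g, p) = 4/3 + 2*p (L(g, p) = (p + 4/3) + p = (4/3 + p) + p = 4/3 + 2*p)
P = -12717/495873982 (P = 1/(-38993 + 1/(-12717)) = 1/(-38993 - 1/12717) = 1/(-495873982/12717) = -12717/495873982 ≈ -2.5646e-5)
P + L(v(-14), k(8)) = -12717/495873982 + (4/3 + 2*(-11)) = -12717/495873982 + (4/3 - 22) = -12717/495873982 - 62/3 = -30744225035/1487621946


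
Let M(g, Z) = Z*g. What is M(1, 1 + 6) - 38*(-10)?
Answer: 387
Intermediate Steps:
M(1, 1 + 6) - 38*(-10) = (1 + 6)*1 - 38*(-10) = 7*1 + 380 = 7 + 380 = 387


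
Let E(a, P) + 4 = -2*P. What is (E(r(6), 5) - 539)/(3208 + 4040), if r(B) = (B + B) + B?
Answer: -553/7248 ≈ -0.076297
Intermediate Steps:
r(B) = 3*B (r(B) = 2*B + B = 3*B)
E(a, P) = -4 - 2*P
(E(r(6), 5) - 539)/(3208 + 4040) = ((-4 - 2*5) - 539)/(3208 + 4040) = ((-4 - 10) - 539)/7248 = (-14 - 539)*(1/7248) = -553*1/7248 = -553/7248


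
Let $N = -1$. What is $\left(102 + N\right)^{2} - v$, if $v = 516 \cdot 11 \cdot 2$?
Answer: $-1151$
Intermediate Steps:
$v = 11352$ ($v = 516 \cdot 22 = 11352$)
$\left(102 + N\right)^{2} - v = \left(102 - 1\right)^{2} - 11352 = 101^{2} - 11352 = 10201 - 11352 = -1151$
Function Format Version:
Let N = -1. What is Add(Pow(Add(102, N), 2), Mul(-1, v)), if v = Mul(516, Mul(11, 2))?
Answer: -1151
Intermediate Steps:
v = 11352 (v = Mul(516, 22) = 11352)
Add(Pow(Add(102, N), 2), Mul(-1, v)) = Add(Pow(Add(102, -1), 2), Mul(-1, 11352)) = Add(Pow(101, 2), -11352) = Add(10201, -11352) = -1151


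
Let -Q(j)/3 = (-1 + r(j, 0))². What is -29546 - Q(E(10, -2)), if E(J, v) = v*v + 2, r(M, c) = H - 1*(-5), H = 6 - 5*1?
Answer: -29471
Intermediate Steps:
H = 1 (H = 6 - 5 = 1)
r(M, c) = 6 (r(M, c) = 1 - 1*(-5) = 1 + 5 = 6)
E(J, v) = 2 + v² (E(J, v) = v² + 2 = 2 + v²)
Q(j) = -75 (Q(j) = -3*(-1 + 6)² = -3*5² = -3*25 = -75)
-29546 - Q(E(10, -2)) = -29546 - 1*(-75) = -29546 + 75 = -29471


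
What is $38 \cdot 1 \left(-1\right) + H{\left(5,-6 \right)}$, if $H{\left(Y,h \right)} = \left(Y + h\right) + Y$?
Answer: $-34$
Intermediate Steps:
$H{\left(Y,h \right)} = h + 2 Y$
$38 \cdot 1 \left(-1\right) + H{\left(5,-6 \right)} = 38 \cdot 1 \left(-1\right) + \left(-6 + 2 \cdot 5\right) = 38 \left(-1\right) + \left(-6 + 10\right) = -38 + 4 = -34$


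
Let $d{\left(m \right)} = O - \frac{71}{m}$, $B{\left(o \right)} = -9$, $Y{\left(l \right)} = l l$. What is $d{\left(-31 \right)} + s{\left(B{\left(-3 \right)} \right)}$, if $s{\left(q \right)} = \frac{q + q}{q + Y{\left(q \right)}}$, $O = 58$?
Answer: $\frac{7445}{124} \approx 60.04$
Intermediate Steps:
$Y{\left(l \right)} = l^{2}$
$d{\left(m \right)} = 58 - \frac{71}{m}$
$s{\left(q \right)} = \frac{2 q}{q + q^{2}}$ ($s{\left(q \right)} = \frac{q + q}{q + q^{2}} = \frac{2 q}{q + q^{2}}$)
$d{\left(-31 \right)} + s{\left(B{\left(-3 \right)} \right)} = \left(58 - \frac{71}{-31}\right) + \frac{2}{1 - 9} = \left(58 - - \frac{71}{31}\right) + \frac{2}{-8} = \left(58 + \frac{71}{31}\right) + 2 \left(- \frac{1}{8}\right) = \frac{1869}{31} - \frac{1}{4} = \frac{7445}{124}$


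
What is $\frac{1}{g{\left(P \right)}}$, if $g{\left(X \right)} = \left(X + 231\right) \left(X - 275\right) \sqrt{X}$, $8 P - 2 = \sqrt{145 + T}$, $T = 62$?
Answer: $- \frac{128 \sqrt{2}}{\sqrt{2 + 3 \sqrt{23}} \left(4066093 + 1044 \sqrt{23}\right)} \approx -1.0984 \cdot 10^{-5}$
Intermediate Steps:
$P = \frac{1}{4} + \frac{3 \sqrt{23}}{8}$ ($P = \frac{1}{4} + \frac{\sqrt{145 + 62}}{8} = \frac{1}{4} + \frac{\sqrt{207}}{8} = \frac{1}{4} + \frac{3 \sqrt{23}}{8} \approx 2.0484$)
$g{\left(X \right)} = \sqrt{X} \left(-275 + X\right) \left(231 + X\right)$ ($g{\left(X \right)} = \left(231 + X\right) \left(-275 + X\right) \sqrt{X} = \left(-275 + X\right) \left(231 + X\right) \sqrt{X} = \sqrt{X} \left(-275 + X\right) \left(231 + X\right)$)
$\frac{1}{g{\left(P \right)}} = \frac{1}{\sqrt{\frac{1}{4} + \frac{3 \sqrt{23}}{8}} \left(-63525 + \left(\frac{1}{4} + \frac{3 \sqrt{23}}{8}\right)^{2} - 44 \left(\frac{1}{4} + \frac{3 \sqrt{23}}{8}\right)\right)} = \frac{1}{\sqrt{\frac{1}{4} + \frac{3 \sqrt{23}}{8}} \left(-63525 + \left(\frac{1}{4} + \frac{3 \sqrt{23}}{8}\right)^{2} - \left(11 + \frac{33 \sqrt{23}}{2}\right)\right)} = \frac{1}{\sqrt{\frac{1}{4} + \frac{3 \sqrt{23}}{8}} \left(-63536 + \left(\frac{1}{4} + \frac{3 \sqrt{23}}{8}\right)^{2} - \frac{33 \sqrt{23}}{2}\right)}$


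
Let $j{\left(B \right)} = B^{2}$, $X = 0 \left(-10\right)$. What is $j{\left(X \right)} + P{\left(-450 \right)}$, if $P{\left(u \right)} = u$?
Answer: $-450$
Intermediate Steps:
$X = 0$
$j{\left(X \right)} + P{\left(-450 \right)} = 0^{2} - 450 = 0 - 450 = -450$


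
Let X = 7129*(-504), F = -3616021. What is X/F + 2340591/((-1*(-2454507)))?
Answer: 523718458531/268956025959 ≈ 1.9472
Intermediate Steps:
X = -3593016
X/F + 2340591/((-1*(-2454507))) = -3593016/(-3616021) + 2340591/((-1*(-2454507))) = -3593016*(-1/3616021) + 2340591/2454507 = 3593016/3616021 + 2340591*(1/2454507) = 3593016/3616021 + 70927/74379 = 523718458531/268956025959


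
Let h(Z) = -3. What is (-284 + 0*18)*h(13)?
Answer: 852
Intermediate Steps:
(-284 + 0*18)*h(13) = (-284 + 0*18)*(-3) = (-284 + 0)*(-3) = -284*(-3) = 852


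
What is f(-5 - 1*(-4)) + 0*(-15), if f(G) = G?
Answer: -1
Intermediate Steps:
f(-5 - 1*(-4)) + 0*(-15) = (-5 - 1*(-4)) + 0*(-15) = (-5 + 4) + 0 = -1 + 0 = -1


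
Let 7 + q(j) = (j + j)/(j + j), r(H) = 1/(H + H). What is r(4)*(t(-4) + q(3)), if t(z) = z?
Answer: -5/4 ≈ -1.2500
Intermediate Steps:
r(H) = 1/(2*H)
q(j) = -6 (q(j) = -7 + (j + j)/(j + j) = -7 + (2*j)/((2*j)) = -7 + (2*j)*(1/(2*j)) = -7 + 1 = -6)
r(4)*(t(-4) + q(3)) = ((1/2)/4)*(-4 - 6) = ((1/2)*(1/4))*(-10) = (1/8)*(-10) = -5/4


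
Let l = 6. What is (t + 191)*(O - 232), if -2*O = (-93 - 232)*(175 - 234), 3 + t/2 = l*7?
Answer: -5282891/2 ≈ -2.6414e+6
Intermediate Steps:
t = 78 (t = -6 + 2*(6*7) = -6 + 2*42 = -6 + 84 = 78)
O = -19175/2 (O = -(-93 - 232)*(175 - 234)/2 = -(-325)*(-59)/2 = -½*19175 = -19175/2 ≈ -9587.5)
(t + 191)*(O - 232) = (78 + 191)*(-19175/2 - 232) = 269*(-19639/2) = -5282891/2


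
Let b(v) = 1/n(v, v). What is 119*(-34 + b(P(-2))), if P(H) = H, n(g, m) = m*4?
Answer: -32487/8 ≈ -4060.9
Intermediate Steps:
n(g, m) = 4*m
b(v) = 1/(4*v)
119*(-34 + b(P(-2))) = 119*(-34 + (¼)/(-2)) = 119*(-34 + (¼)*(-½)) = 119*(-34 - ⅛) = 119*(-273/8) = -32487/8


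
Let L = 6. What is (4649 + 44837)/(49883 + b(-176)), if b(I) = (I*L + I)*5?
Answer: 49486/43723 ≈ 1.1318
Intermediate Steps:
b(I) = 35*I (b(I) = (I*6 + I)*5 = (6*I + I)*5 = (7*I)*5 = 35*I)
(4649 + 44837)/(49883 + b(-176)) = (4649 + 44837)/(49883 + 35*(-176)) = 49486/(49883 - 6160) = 49486/43723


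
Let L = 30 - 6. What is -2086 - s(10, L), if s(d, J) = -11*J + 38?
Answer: -1860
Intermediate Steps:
L = 24
s(d, J) = 38 - 11*J
-2086 - s(10, L) = -2086 - (38 - 11*24) = -2086 - (38 - 264) = -2086 - 1*(-226) = -2086 + 226 = -1860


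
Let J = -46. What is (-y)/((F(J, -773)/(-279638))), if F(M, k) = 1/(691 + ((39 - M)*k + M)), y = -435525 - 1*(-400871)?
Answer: 630468825895120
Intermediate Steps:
y = -34654 (y = -435525 + 400871 = -34654)
F(M, k) = 1/(691 + M + k*(39 - M)) (F(M, k) = 1/(691 + (k*(39 - M) + M)) = 1/(691 + (M + k*(39 - M))) = 1/(691 + M + k*(39 - M)))
(-y)/((F(J, -773)/(-279638))) = (-1*(-34654))/((1/((691 - 46 + 39*(-773) - 1*(-46)*(-773))*(-279638)))) = 34654/((-1/279638/(691 - 46 - 30147 - 35558))) = 34654/((-1/279638/(-65060))) = 34654/((-1/65060*(-1/279638))) = 34654/(1/18193248280) = 34654*18193248280 = 630468825895120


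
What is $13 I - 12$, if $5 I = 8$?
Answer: $\frac{44}{5} \approx 8.8$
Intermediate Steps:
$I = \frac{8}{5}$ ($I = \frac{1}{5} \cdot 8 = \frac{8}{5} \approx 1.6$)
$13 I - 12 = 13 \cdot \frac{8}{5} - 12 = \frac{104}{5} - 12 = \frac{44}{5}$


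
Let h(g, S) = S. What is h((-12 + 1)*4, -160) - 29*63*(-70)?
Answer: 127730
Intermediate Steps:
h((-12 + 1)*4, -160) - 29*63*(-70) = -160 - 29*63*(-70) = -160 - 1827*(-70) = -160 - 1*(-127890) = -160 + 127890 = 127730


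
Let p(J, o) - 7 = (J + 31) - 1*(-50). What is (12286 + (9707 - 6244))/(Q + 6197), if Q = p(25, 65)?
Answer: 15749/6310 ≈ 2.4959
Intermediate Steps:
p(J, o) = 88 + J (p(J, o) = 7 + ((J + 31) - 1*(-50)) = 7 + ((31 + J) + 50) = 7 + (81 + J) = 88 + J)
Q = 113 (Q = 88 + 25 = 113)
(12286 + (9707 - 6244))/(Q + 6197) = (12286 + (9707 - 6244))/(113 + 6197) = (12286 + 3463)/6310 = 15749*(1/6310) = 15749/6310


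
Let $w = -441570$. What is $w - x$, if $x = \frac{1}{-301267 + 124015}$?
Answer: $- \frac{78269165639}{177252} \approx -4.4157 \cdot 10^{5}$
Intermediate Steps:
$x = - \frac{1}{177252}$ ($x = \frac{1}{-177252} = - \frac{1}{177252} \approx -5.6417 \cdot 10^{-6}$)
$w - x = -441570 - - \frac{1}{177252} = -441570 + \frac{1}{177252} = - \frac{78269165639}{177252}$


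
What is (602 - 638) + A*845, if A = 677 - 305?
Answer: 314304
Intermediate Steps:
A = 372
(602 - 638) + A*845 = (602 - 638) + 372*845 = -36 + 314340 = 314304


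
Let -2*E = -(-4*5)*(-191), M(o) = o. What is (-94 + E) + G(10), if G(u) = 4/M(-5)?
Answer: 9076/5 ≈ 1815.2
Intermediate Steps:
G(u) = -4/5 (G(u) = 4/(-5) = 4*(-1/5) = -4/5)
E = 1910 (E = -(-1)*-4*5*(-191)/2 = -(-1)*(-20*(-191))/2 = -(-1)*3820/2 = -1/2*(-3820) = 1910)
(-94 + E) + G(10) = (-94 + 1910) - 4/5 = 1816 - 4/5 = 9076/5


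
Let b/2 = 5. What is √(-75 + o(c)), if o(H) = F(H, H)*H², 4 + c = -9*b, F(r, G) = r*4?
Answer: I*√3322411 ≈ 1822.7*I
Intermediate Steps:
F(r, G) = 4*r
b = 10 (b = 2*5 = 10)
c = -94 (c = -4 - 9*10 = -4 - 90 = -94)
o(H) = 4*H³ (o(H) = (4*H)*H² = 4*H³)
√(-75 + o(c)) = √(-75 + 4*(-94)³) = √(-75 + 4*(-830584)) = √(-75 - 3322336) = √(-3322411) = I*√3322411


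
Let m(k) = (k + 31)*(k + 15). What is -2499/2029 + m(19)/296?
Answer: 677399/150146 ≈ 4.5116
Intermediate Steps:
m(k) = (15 + k)*(31 + k) (m(k) = (31 + k)*(15 + k) = (15 + k)*(31 + k))
-2499/2029 + m(19)/296 = -2499/2029 + (465 + 19**2 + 46*19)/296 = -2499*1/2029 + (465 + 361 + 874)*(1/296) = -2499/2029 + 1700*(1/296) = -2499/2029 + 425/74 = 677399/150146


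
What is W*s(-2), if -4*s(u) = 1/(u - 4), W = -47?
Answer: -47/24 ≈ -1.9583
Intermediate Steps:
s(u) = -1/(4*(-4 + u)) (s(u) = -1/(4*(u - 4)) = -1/(4*(-4 + u)))
W*s(-2) = -(-47)/(-16 + 4*(-2)) = -(-47)/(-16 - 8) = -(-47)/(-24) = -(-47)*(-1)/24 = -47*1/24 = -47/24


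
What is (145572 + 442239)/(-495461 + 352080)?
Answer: -83973/20483 ≈ -4.0996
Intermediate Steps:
(145572 + 442239)/(-495461 + 352080) = 587811/(-143381) = 587811*(-1/143381) = -83973/20483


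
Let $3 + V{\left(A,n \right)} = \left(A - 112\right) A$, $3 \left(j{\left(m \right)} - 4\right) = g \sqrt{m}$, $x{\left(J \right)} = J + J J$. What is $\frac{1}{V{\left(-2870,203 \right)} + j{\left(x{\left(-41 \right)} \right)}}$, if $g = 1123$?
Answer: $\frac{77025069}{659204737798969} - \frac{6738 \sqrt{410}}{659204737798969} \approx 1.1664 \cdot 10^{-7}$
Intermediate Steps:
$x{\left(J \right)} = J + J^{2}$
$j{\left(m \right)} = 4 + \frac{1123 \sqrt{m}}{3}$
$V{\left(A,n \right)} = -3 + A \left(-112 + A\right)$ ($V{\left(A,n \right)} = -3 + \left(A - 112\right) A = -3 + \left(-112 + A\right) A = -3 + A \left(-112 + A\right)$)
$\frac{1}{V{\left(-2870,203 \right)} + j{\left(x{\left(-41 \right)} \right)}} = \frac{1}{\left(-3 + \left(-2870\right)^{2} - -321440\right) + \left(4 + \frac{1123 \sqrt{- 41 \left(1 - 41\right)}}{3}\right)} = \frac{1}{\left(-3 + 8236900 + 321440\right) + \left(4 + \frac{1123 \sqrt{\left(-41\right) \left(-40\right)}}{3}\right)} = \frac{1}{8558337 + \left(4 + \frac{1123 \sqrt{1640}}{3}\right)} = \frac{1}{8558337 + \left(4 + \frac{1123 \cdot 2 \sqrt{410}}{3}\right)} = \frac{1}{8558337 + \left(4 + \frac{2246 \sqrt{410}}{3}\right)} = \frac{1}{8558341 + \frac{2246 \sqrt{410}}{3}}$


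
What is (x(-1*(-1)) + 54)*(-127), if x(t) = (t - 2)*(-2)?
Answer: -7112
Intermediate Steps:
x(t) = 4 - 2*t (x(t) = (-2 + t)*(-2) = 4 - 2*t)
(x(-1*(-1)) + 54)*(-127) = ((4 - (-2)*(-1)) + 54)*(-127) = ((4 - 2*1) + 54)*(-127) = ((4 - 2) + 54)*(-127) = (2 + 54)*(-127) = 56*(-127) = -7112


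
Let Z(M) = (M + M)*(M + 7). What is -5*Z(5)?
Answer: -600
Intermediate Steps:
Z(M) = 2*M*(7 + M) (Z(M) = (2*M)*(7 + M) = 2*M*(7 + M))
-5*Z(5) = -5*2*5*(7 + 5) = -5*2*5*12 = -5*120 = -1*600 = -600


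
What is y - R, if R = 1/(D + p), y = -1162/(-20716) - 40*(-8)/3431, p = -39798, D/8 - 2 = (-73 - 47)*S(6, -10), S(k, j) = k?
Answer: 60442788395/404621291879 ≈ 0.14938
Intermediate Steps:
D = -5744 (D = 16 + 8*((-73 - 47)*6) = 16 + 8*(-120*6) = 16 + 8*(-720) = 16 - 5760 = -5744)
y = 5307971/35538298 (y = -1162*(-1/20716) + 320*(1/3431) = 581/10358 + 320/3431 = 5307971/35538298 ≈ 0.14936)
R = -1/45542 (R = 1/(-5744 - 39798) = 1/(-45542) = -1/45542 ≈ -2.1958e-5)
y - R = 5307971/35538298 - 1*(-1/45542) = 5307971/35538298 + 1/45542 = 60442788395/404621291879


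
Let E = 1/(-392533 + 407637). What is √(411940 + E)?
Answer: √367094563899/944 ≈ 641.83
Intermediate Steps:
E = 1/15104 ≈ 6.6208e-5
√(411940 + E) = √(411940 + 1/15104) = √(6221941761/15104) = √367094563899/944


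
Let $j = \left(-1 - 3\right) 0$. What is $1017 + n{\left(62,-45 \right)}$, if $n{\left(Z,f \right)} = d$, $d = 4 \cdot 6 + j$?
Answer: $1041$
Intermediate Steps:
$j = 0$ ($j = \left(-4\right) 0 = 0$)
$d = 24$ ($d = 4 \cdot 6 + 0 = 24 + 0 = 24$)
$n{\left(Z,f \right)} = 24$
$1017 + n{\left(62,-45 \right)} = 1017 + 24 = 1041$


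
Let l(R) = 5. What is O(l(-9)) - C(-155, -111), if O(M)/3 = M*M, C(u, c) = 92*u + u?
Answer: 14490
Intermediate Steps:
C(u, c) = 93*u
O(M) = 3*M² (O(M) = 3*(M*M) = 3*M²)
O(l(-9)) - C(-155, -111) = 3*5² - 93*(-155) = 3*25 - 1*(-14415) = 75 + 14415 = 14490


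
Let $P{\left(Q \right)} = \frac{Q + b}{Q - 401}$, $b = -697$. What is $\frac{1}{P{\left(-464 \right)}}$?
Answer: $\frac{865}{1161} \approx 0.74505$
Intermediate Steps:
$P{\left(Q \right)} = \frac{-697 + Q}{-401 + Q}$ ($P{\left(Q \right)} = \frac{Q - 697}{Q - 401} = \frac{-697 + Q}{-401 + Q}$)
$\frac{1}{P{\left(-464 \right)}} = \frac{1}{\frac{1}{-401 - 464} \left(-697 - 464\right)} = \frac{1}{\frac{1}{-865} \left(-1161\right)} = \frac{1}{\left(- \frac{1}{865}\right) \left(-1161\right)} = \frac{1}{\frac{1161}{865}} = \frac{865}{1161}$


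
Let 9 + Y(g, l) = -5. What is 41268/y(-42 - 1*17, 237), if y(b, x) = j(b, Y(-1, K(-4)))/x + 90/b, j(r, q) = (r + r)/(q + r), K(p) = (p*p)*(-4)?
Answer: -10531170603/387532 ≈ -27175.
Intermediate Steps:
K(p) = -4*p**2 (K(p) = p**2*(-4) = -4*p**2)
Y(g, l) = -14 (Y(g, l) = -9 - 5 = -14)
j(r, q) = 2*r/(q + r) (j(r, q) = (2*r)/(q + r) = 2*r/(q + r))
y(b, x) = 90/b + 2*b/(x*(-14 + b)) (y(b, x) = (2*b/(-14 + b))/x + 90/b = 2*b/(x*(-14 + b)) + 90/b = 90/b + 2*b/(x*(-14 + b)))
41268/y(-42 - 1*17, 237) = 41268/((2*((-42 - 1*17)**2 + 45*237*(-14 + (-42 - 1*17)))/(-42 - 1*17*237*(-14 + (-42 - 1*17))))) = 41268/((2*(1/237)*((-42 - 17)**2 + 45*237*(-14 + (-42 - 17)))/(-42 - 17*(-14 + (-42 - 17))))) = 41268/((2*(1/237)*((-59)**2 + 45*237*(-14 - 59))/(-59*(-14 - 59)))) = 41268/((2*(-1/59)*(1/237)*(3481 + 45*237*(-73))/(-73))) = 41268/((2*(-1/59)*(1/237)*(-1/73)*(3481 - 778545))) = 41268/((2*(-1/59)*(1/237)*(-1/73)*(-775064))) = 41268/(-1550128/1020759) = 41268*(-1020759/1550128) = -10531170603/387532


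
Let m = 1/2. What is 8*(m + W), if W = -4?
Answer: -28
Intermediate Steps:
m = ½ ≈ 0.50000
8*(m + W) = 8*(½ - 4) = 8*(-7/2) = -28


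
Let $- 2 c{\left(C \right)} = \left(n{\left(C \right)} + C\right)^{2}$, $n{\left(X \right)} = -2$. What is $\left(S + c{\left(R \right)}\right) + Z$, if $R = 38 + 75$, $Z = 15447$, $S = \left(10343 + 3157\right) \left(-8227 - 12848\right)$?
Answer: $- \frac{569006427}{2} \approx -2.845 \cdot 10^{8}$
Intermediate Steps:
$S = -284512500$ ($S = 13500 \left(-21075\right) = -284512500$)
$R = 113$
$c{\left(C \right)} = - \frac{\left(-2 + C\right)^{2}}{2}$
$\left(S + c{\left(R \right)}\right) + Z = \left(-284512500 - \frac{\left(-2 + 113\right)^{2}}{2}\right) + 15447 = \left(-284512500 - \frac{111^{2}}{2}\right) + 15447 = \left(-284512500 - \frac{12321}{2}\right) + 15447 = - \frac{569037321}{2} + 15447 = - \frac{569006427}{2}$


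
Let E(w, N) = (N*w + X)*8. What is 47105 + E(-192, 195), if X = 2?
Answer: -252399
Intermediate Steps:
E(w, N) = 16 + 8*N*w (E(w, N) = (N*w + 2)*8 = (2 + N*w)*8 = 16 + 8*N*w)
47105 + E(-192, 195) = 47105 + (16 + 8*195*(-192)) = 47105 + (16 - 299520) = 47105 - 299504 = -252399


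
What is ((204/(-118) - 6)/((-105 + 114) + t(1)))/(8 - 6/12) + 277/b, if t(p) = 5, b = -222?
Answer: -605749/458430 ≈ -1.3214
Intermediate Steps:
((204/(-118) - 6)/((-105 + 114) + t(1)))/(8 - 6/12) + 277/b = ((204/(-118) - 6)/((-105 + 114) + 5))/(8 - 6/12) + 277/(-222) = ((204*(-1/118) - 6)/(9 + 5))/(8 + (1/12)*(-6)) + 277*(-1/222) = ((-102/59 - 6)/14)/(8 - 1/2) - 277/222 = (-456/59*1/14)/(15/2) - 277/222 = -228/413*2/15 - 277/222 = -152/2065 - 277/222 = -605749/458430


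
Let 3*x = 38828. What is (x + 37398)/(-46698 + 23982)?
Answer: -75511/34074 ≈ -2.2161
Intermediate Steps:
x = 38828/3 (x = (⅓)*38828 = 38828/3 ≈ 12943.)
(x + 37398)/(-46698 + 23982) = (38828/3 + 37398)/(-46698 + 23982) = (151022/3)/(-22716) = (151022/3)*(-1/22716) = -75511/34074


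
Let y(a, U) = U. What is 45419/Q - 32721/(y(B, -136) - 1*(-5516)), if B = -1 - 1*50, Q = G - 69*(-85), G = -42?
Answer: 53819837/31327740 ≈ 1.7180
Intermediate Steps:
Q = 5823 (Q = -42 - 69*(-85) = -42 + 5865 = 5823)
B = -51 (B = -1 - 50 = -51)
45419/Q - 32721/(y(B, -136) - 1*(-5516)) = 45419/5823 - 32721/(-136 - 1*(-5516)) = 45419*(1/5823) - 32721/(-136 + 5516) = 45419/5823 - 32721/5380 = 53819837/31327740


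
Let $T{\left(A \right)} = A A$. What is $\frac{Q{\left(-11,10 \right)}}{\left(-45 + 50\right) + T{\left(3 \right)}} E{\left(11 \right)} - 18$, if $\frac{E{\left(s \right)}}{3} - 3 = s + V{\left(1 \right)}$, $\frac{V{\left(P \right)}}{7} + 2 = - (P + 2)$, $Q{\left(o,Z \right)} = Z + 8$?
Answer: $-99$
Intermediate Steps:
$Q{\left(o,Z \right)} = 8 + Z$
$V{\left(P \right)} = -28 - 7 P$ ($V{\left(P \right)} = -14 + 7 \left(- (P + 2)\right) = -14 + 7 \left(- (2 + P)\right) = -14 + 7 \left(-2 - P\right) = -14 - \left(14 + 7 P\right) = -28 - 7 P$)
$E{\left(s \right)} = -96 + 3 s$ ($E{\left(s \right)} = 9 + 3 \left(s - 35\right) = 9 + 3 \left(-35 + s\right) = 9 + \left(-105 + 3 s\right) = -96 + 3 s$)
$T{\left(A \right)} = A^{2}$
$\frac{Q{\left(-11,10 \right)}}{\left(-45 + 50\right) + T{\left(3 \right)}} E{\left(11 \right)} - 18 = \frac{8 + 10}{\left(-45 + 50\right) + 3^{2}} \left(-96 + 3 \cdot 11\right) - 18 = \frac{18}{5 + 9} \left(-96 + 33\right) - 18 = \frac{18}{14} \left(-63\right) - 18 = 18 \cdot \frac{1}{14} \left(-63\right) - 18 = \frac{9}{7} \left(-63\right) - 18 = -81 - 18 = -99$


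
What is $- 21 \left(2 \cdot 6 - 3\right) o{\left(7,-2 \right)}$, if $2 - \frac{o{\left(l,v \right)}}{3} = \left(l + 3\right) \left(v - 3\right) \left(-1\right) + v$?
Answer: $26082$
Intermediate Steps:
$o{\left(l,v \right)} = 6 - 3 v + 3 \left(-3 + v\right) \left(3 + l\right)$ ($o{\left(l,v \right)} = 6 - 3 \left(\left(l + 3\right) \left(v - 3\right) \left(-1\right) + v\right) = 6 - 3 \left(\left(3 + l\right) \left(-3 + v\right) \left(-1\right) + v\right) = 6 - 3 \left(\left(-3 + v\right) \left(3 + l\right) \left(-1\right) + v\right) = 6 - 3 \left(- \left(-3 + v\right) \left(3 + l\right) + v\right) = 6 - 3 \left(v - \left(-3 + v\right) \left(3 + l\right)\right) = 6 - \left(3 v - 3 \left(-3 + v\right) \left(3 + l\right)\right) = 6 - 3 v + 3 \left(-3 + v\right) \left(3 + l\right)$)
$- 21 \left(2 \cdot 6 - 3\right) o{\left(7,-2 \right)} = - 21 \left(2 \cdot 6 - 3\right) \left(-21 - 63 + 6 \left(-2\right) + 3 \cdot 7 \left(-2\right)\right) = - 21 \left(12 - 3\right) \left(-21 - 63 - 12 - 42\right) = \left(-21\right) 9 \left(-138\right) = \left(-189\right) \left(-138\right) = 26082$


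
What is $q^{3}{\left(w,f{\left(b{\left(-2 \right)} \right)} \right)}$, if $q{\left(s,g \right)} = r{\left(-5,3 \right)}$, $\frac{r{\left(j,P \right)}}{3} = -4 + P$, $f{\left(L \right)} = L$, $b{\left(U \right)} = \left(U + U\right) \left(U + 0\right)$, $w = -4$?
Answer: $-27$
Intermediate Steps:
$b{\left(U \right)} = 2 U^{2}$ ($b{\left(U \right)} = 2 U U = 2 U^{2}$)
$r{\left(j,P \right)} = -12 + 3 P$ ($r{\left(j,P \right)} = 3 \left(-4 + P\right) = -12 + 3 P$)
$q{\left(s,g \right)} = -3$ ($q{\left(s,g \right)} = -12 + 3 \cdot 3 = -12 + 9 = -3$)
$q^{3}{\left(w,f{\left(b{\left(-2 \right)} \right)} \right)} = \left(-3\right)^{3} = -27$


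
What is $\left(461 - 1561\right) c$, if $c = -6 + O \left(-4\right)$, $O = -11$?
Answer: $-41800$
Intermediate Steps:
$c = 38$ ($c = -6 - -44 = -6 + 44 = 38$)
$\left(461 - 1561\right) c = \left(461 - 1561\right) 38 = \left(-1100\right) 38 = -41800$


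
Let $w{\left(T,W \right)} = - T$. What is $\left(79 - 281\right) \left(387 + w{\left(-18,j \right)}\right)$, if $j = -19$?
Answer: $-81810$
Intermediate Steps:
$\left(79 - 281\right) \left(387 + w{\left(-18,j \right)}\right) = \left(79 - 281\right) \left(387 - -18\right) = - 202 \left(387 + 18\right) = \left(-202\right) 405 = -81810$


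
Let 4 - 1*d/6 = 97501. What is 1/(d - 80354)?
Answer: -1/665336 ≈ -1.5030e-6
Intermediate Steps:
d = -584982 (d = 24 - 6*97501 = 24 - 585006 = -584982)
1/(d - 80354) = 1/(-584982 - 80354) = 1/(-665336) = -1/665336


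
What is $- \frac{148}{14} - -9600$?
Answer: $\frac{67126}{7} \approx 9589.4$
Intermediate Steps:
$- \frac{148}{14} - -9600 = \left(-148\right) \frac{1}{14} + 9600 = - \frac{74}{7} + 9600 = \frac{67126}{7}$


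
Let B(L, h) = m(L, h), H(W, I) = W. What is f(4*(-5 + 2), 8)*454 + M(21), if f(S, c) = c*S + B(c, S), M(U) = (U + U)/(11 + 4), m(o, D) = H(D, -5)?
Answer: -245146/5 ≈ -49029.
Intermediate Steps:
m(o, D) = D
B(L, h) = h
M(U) = 2*U/15 (M(U) = (2*U)/15 = (2*U)*(1/15) = 2*U/15)
f(S, c) = S + S*c (f(S, c) = c*S + S = S*c + S = S + S*c)
f(4*(-5 + 2), 8)*454 + M(21) = ((4*(-5 + 2))*(1 + 8))*454 + (2/15)*21 = ((4*(-3))*9)*454 + 14/5 = -12*9*454 + 14/5 = -108*454 + 14/5 = -49032 + 14/5 = -245146/5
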